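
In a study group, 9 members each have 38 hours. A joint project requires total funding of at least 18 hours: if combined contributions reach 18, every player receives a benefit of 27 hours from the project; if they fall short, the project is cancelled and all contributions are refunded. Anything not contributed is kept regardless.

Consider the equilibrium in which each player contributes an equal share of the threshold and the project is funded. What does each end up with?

Equal share of the threshold: 18/9 = 2.
At this profile no one gains by cutting their contribution: any cut drops the total below 18, the project is cancelled, contributions are refunded, and the deviator ends with 38, which is less than 38 − 2 + 27 = 63. Contributing more than 2 just wastes the excess. So contributing exactly 2 is a best response.
Each player's payoff: 38 − 2 + 27 = 63.

63 hours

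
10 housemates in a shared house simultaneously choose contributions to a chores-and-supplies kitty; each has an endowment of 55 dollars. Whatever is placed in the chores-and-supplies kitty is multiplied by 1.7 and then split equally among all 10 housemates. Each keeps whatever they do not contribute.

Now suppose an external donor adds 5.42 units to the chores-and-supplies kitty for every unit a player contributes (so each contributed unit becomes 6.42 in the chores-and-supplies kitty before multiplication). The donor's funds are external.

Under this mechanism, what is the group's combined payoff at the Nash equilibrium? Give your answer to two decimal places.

With the mechanism, a contributed unit returns 1.7 × 6.42 / 10 = 1.0914 per unit of net cost to the contributor — now above 1 — so contributing fully is weakly dominant for every player.
So the Nash equilibrium is full contribution by all 10; the group earns 1.7 × 6.42 × 550 = 6002.70.

6002.70 dollars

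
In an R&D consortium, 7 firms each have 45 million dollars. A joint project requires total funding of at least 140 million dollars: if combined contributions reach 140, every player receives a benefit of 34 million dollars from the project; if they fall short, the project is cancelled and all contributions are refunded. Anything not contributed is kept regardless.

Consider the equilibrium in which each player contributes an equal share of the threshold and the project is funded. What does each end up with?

59 million dollars

Equal share of the threshold: 140/7 = 20.
At this profile no one gains by cutting their contribution: any cut drops the total below 140, the project is cancelled, contributions are refunded, and the deviator ends with 45, which is less than 45 − 20 + 34 = 59. Contributing more than 20 just wastes the excess. So contributing exactly 20 is a best response.
Each player's payoff: 45 − 20 + 34 = 59.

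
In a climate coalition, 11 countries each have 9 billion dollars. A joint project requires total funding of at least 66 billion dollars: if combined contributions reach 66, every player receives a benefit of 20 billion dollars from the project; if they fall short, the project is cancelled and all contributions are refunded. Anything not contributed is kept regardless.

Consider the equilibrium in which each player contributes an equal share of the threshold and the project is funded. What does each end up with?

Equal share of the threshold: 66/11 = 6.
At this profile no one gains by cutting their contribution: any cut drops the total below 66, the project is cancelled, contributions are refunded, and the deviator ends with 9, which is less than 9 − 6 + 20 = 23. Contributing more than 6 just wastes the excess. So contributing exactly 6 is a best response.
Each player's payoff: 9 − 6 + 20 = 23.

23 billion dollars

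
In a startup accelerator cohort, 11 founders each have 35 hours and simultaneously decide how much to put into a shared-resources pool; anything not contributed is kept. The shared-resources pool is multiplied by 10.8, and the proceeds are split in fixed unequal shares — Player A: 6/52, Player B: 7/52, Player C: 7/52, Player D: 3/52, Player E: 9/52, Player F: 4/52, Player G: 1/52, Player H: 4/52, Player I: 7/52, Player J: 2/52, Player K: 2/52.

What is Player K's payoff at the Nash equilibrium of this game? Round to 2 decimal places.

For player j, contributing a unit is worthwhile iff 10.8 × (j's share) ≥ 1, i.e. iff j's share is at least 0.0926.
Player A, Player B, Player C, Player E and Player I are above the threshold, contributing 35 each; the remaining 6 contribute 0. Total contributed: 175.
Player K keeps 35 and receives 10.8 × 175 × 2/52 = 72.69 from the shared-resources pool, for a payoff of 107.69.

107.69 hours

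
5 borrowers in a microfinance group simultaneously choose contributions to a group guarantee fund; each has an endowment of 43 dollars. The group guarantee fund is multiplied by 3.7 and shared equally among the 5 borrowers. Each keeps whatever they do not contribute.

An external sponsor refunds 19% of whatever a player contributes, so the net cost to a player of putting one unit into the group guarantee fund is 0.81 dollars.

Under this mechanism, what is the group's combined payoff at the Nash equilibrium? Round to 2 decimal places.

Even with the mechanism, each unit contributed returns only (3.7/5) / 0.81 = 0.9136 per unit of net cost, so contributing nothing is still dominant.
Everyone keeps their endowment and the group total is 5 × 43 = 215.

215.00 dollars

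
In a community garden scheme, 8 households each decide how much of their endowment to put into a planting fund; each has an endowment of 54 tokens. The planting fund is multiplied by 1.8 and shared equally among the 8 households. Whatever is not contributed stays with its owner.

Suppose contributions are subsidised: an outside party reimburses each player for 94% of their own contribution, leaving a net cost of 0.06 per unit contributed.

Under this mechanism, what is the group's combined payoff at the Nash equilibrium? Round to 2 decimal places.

The effective private return per unit is now (1.8/8) / 0.06 = 3.7500 > 1, so every player's dominant strategy flips to full contribution.
At the Nash equilibrium everyone contributes 54. Group total payoff = 8 × (54 × 0.94 + 1.8 × 54) = 1183.68.

1183.68 tokens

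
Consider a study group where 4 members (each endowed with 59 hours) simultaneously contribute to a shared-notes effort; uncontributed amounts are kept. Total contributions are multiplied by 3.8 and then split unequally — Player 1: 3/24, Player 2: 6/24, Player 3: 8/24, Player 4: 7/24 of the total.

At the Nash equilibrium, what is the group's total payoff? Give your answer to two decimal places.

566.40 hours

A player with share s gets back 3.8·s per unit contributed, so full contribution is dominant for anyone with s > 1/3.8 = 0.2632 and zero contribution is dominant for anyone below.
The shares above 0.2632 belong to Player 3 and Player 4, contributing 59 each; the remaining 2 contribute 0. Total contributed: 118.
The shared-notes effort pays out 3.8 × 118 = 448.40 in total (split across the unequal shares, but the aggregate is all that matters for the group sum).
The 2 free-riders keep 59 each, adding 118. Group total = 118 + 448.40 = 566.40.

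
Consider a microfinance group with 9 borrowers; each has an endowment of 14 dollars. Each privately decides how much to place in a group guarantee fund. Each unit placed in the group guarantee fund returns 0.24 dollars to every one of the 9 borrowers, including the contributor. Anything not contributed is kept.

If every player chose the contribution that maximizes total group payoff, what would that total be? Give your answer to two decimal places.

Each contributed unit returns 2.160 to the group as a whole (0.24 to each of 9 players), which exceeds 1, so the social optimum is full contribution: group total = 2.160 × 126 = 272.16.

272.16 dollars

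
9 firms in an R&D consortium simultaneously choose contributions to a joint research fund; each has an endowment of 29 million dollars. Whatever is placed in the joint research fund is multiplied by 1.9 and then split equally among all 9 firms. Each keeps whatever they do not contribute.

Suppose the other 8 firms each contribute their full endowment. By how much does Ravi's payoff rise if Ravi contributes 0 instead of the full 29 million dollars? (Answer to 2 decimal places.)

Switching from a contribution of 29 to 0 lets Ravi keep an extra 29 million dollars, but lowers the joint research fund by 29, which costs Ravi their own share of that drop: 1.9/9 × 29 = 6.12.
Net gain = 29 − 6.12 = 22.88. The private return per contributed unit (0.2111) is below 1, so free-riding is indeed the best response regardless of what the others do.

22.88 million dollars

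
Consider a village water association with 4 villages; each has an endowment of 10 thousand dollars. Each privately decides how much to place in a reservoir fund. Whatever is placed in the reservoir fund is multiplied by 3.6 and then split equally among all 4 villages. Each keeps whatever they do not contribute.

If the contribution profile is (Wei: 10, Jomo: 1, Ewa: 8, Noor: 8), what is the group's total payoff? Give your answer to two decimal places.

110.20 thousand dollars

Total contributed: 10 + 1 + 8 + 8 = 27; total kept: 4 × 10 − 27 = 13.
The reservoir fund pays out 3.6 × 27 = 97.20 in aggregate.
Group total = 13 + 97.20 = 110.20.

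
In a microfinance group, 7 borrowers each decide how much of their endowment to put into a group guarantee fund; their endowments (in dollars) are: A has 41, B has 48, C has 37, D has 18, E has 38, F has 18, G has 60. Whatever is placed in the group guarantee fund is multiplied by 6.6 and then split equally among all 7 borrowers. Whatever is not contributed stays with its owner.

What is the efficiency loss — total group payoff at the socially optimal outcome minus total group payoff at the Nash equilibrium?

The private return per contributed unit is 6.6/7 = 0.9429 < 1 for every player regardless of endowment, so the Nash equilibrium is zero contribution and the group total is Σ E_j = 41 + 48 + 37 + 18 + 38 + 18 + 60 = 260.
Each contributed unit returns 6.600 to the group, so the social optimum is full contribution by everyone: group total = 6.600 × 260 = 1716.00.
Efficiency loss = (6.600 − 1) × 260 = 1456.00.

1456.00 dollars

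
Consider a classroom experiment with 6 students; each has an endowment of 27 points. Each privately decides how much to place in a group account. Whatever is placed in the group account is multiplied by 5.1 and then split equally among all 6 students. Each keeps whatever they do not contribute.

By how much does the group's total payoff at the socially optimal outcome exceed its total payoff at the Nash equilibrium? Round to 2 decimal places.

Each contributed unit returns 5.1/6 = 0.8500 to its contributor — below 1 — so contributing 0 is dominant for every player. At the Nash equilibrium everyone keeps their 27, and the group total is 6 × 27 = 162.
Each contributed unit returns 5.100 to the group as a whole (0.8500 to each of 6 players), which exceeds 1, so the social optimum is full contribution: group total = 5.100 × 162 = 826.20.
Efficiency loss = 826.20 − 162 = 664.20.

664.20 points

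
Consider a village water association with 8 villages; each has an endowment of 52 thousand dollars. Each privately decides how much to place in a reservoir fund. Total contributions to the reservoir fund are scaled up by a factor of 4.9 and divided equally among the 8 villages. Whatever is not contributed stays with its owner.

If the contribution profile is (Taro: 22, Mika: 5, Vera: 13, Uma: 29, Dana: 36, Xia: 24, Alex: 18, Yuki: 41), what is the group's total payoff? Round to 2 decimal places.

Total contributed: 22 + 5 + 13 + 29 + 36 + 24 + 18 + 41 = 188; total kept: 8 × 52 − 188 = 228.
The reservoir fund pays out 4.9 × 188 = 921.20 in aggregate.
Group total = 228 + 921.20 = 1149.20.

1149.20 thousand dollars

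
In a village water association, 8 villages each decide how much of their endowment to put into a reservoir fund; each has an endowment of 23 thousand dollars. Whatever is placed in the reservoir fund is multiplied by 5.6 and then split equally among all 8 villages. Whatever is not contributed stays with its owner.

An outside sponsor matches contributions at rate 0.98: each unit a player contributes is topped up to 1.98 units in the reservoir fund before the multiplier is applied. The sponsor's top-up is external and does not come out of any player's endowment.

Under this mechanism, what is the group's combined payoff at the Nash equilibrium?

Under the mechanism each unit contributed yields 5.6 × 1.98 / 8 = 1.3860 back to its contributor per unit of net cost, which exceeds 1, making full contribution the dominant choice for everyone.
At the Nash equilibrium everyone contributes 23. Group total payoff = 5.6 × 1.98 × 184 = 2040.19.

2040.19 thousand dollars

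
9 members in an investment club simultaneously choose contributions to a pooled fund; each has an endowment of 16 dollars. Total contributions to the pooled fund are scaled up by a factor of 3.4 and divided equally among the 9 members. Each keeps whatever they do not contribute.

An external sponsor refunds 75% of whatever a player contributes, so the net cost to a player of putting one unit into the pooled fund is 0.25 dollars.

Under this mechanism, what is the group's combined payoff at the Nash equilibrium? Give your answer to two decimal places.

Under the mechanism each unit contributed yields (3.4/9) / 0.25 = 1.5111 back to its contributor per unit of net cost, which exceeds 1, making full contribution the dominant choice for everyone.
So the Nash equilibrium is full contribution by all 9; the group earns 9 × (16 × 0.75 + 3.4 × 16) = 597.60.

597.60 dollars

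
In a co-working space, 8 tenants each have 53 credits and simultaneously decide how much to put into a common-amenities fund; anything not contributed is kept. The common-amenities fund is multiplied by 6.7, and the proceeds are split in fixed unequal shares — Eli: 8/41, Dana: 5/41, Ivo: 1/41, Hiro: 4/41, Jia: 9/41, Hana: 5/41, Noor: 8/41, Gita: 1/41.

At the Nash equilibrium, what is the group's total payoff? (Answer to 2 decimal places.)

1330.30 credits

For player j, contributing a unit is worthwhile iff 6.7 × (j's share) ≥ 1, i.e. iff j's share is at least 0.1493.
Eli, Jia and Noor are above the threshold, contributing 53 each; the remaining 5 contribute 0. Total contributed: 159.
The common-amenities fund pays out 6.7 × 159 = 1065.30 in total (split across the unequal shares, but the aggregate is all that matters for the group sum).
The 5 free-riders keep 53 each, adding 265. Group total = 265 + 1065.30 = 1330.30.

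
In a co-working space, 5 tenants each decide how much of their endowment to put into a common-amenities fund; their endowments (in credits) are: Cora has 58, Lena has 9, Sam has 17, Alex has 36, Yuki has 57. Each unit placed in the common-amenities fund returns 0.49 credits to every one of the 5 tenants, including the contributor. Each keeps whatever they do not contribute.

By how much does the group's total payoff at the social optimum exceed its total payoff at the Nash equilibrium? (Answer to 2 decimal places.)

The private return per contributed unit is 0.49 < 1 for everyone, so the Nash equilibrium is zero contribution and the group total is Σ E_j = 58 + 9 + 17 + 36 + 57 = 177.
Each contributed unit returns 2.450 to the group, so the social optimum is full contribution by everyone: group total = 2.450 × 177 = 433.65.
Efficiency loss = (2.450 − 1) × 177 = 256.65.

256.65 credits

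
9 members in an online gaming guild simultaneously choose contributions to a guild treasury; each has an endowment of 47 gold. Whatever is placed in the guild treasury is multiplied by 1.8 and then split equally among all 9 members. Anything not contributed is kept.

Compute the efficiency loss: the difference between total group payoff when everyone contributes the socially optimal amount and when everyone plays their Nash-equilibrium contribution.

338.40 gold

Each contributed unit returns 1.8/9 = 0.2000 to its contributor — below 1 — so contributing 0 is dominant for every player. At the Nash equilibrium everyone keeps their 47, and the group total is 9 × 47 = 423.
Each contributed unit returns 1.800 to the group as a whole (0.2000 to each of 9 players), which exceeds 1, so the social optimum is full contribution: group total = 1.800 × 423 = 761.40.
Efficiency loss = 761.40 − 423 = 338.40.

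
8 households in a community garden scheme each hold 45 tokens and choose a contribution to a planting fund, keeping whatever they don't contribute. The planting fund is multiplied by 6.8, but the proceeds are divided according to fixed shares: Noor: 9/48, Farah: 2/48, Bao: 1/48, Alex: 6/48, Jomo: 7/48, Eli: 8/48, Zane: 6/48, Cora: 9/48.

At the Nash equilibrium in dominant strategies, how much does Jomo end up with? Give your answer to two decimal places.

For player j, contributing a unit is worthwhile iff 6.8 × (j's share) ≥ 1, i.e. iff j's share is at least 0.1471.
The shares above 0.1471 belong to Noor, Eli and Cora, contributing 45 each; the remaining 5 contribute 0. Total contributed: 135.
Jomo keeps 45 and receives 6.8 × 135 × 7/48 = 133.88 from the planting fund, for a payoff of 178.88.

178.88 tokens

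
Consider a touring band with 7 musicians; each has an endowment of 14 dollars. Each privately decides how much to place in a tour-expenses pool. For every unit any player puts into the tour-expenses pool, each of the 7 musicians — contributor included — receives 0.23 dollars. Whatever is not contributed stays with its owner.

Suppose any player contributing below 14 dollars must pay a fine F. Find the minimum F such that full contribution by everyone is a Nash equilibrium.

Given the others contribute fully, the best deviation is to contribute 0 (any partial contribution still incurs the fine and gives up units whose private return 0.23 is below 1).
Deviating from 14 to 0 saves 14 dollars but forfeits the deviator's share of the drop in the tour-expenses pool: 0.23 × 14 = 3.22.
So the deviation gain is 14 − 3.22 = 10.78, and the fine must be at least 10.78 dollars to wipe it out.

10.78 dollars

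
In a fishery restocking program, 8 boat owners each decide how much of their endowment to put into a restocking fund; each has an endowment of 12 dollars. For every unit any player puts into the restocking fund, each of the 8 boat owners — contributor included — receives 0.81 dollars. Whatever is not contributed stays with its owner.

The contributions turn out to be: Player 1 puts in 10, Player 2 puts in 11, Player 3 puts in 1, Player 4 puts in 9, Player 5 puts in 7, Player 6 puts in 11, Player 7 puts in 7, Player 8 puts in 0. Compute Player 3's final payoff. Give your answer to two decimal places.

Total contributed: 10 + 11 + 1 + 9 + 7 + 11 + 7 + 0 = 56.
Each receives 0.81 × 56 = 45.36 from the restocking fund.
Player 3 keeps 12 − 1 = 11, so Player 3's payoff is 11 + 45.36 = 56.36.

56.36 dollars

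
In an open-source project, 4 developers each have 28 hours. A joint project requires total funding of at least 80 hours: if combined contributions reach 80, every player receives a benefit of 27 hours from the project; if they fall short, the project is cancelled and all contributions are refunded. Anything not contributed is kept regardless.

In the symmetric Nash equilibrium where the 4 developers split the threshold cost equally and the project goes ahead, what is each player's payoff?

Equal share of the threshold: 80/4 = 20.
At this profile no one gains by cutting their contribution: any cut drops the total below 80, the project is cancelled, contributions are refunded, and the deviator ends with 28, which is less than 28 − 20 + 27 = 35. Contributing more than 20 just wastes the excess. So contributing exactly 20 is a best response.
Each player's payoff: 28 − 20 + 27 = 35.

35 hours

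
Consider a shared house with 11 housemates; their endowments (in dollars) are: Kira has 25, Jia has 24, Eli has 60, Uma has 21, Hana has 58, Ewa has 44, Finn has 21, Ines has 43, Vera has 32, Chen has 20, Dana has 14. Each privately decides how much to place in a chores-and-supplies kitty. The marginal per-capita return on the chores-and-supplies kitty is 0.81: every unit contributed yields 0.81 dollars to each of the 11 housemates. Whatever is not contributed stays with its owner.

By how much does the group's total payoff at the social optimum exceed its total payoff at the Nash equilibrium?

2863.42 dollars

The private return per contributed unit is 0.81 < 1 for everyone, so the Nash equilibrium is zero contribution and the group total is Σ E_j = 25 + 24 + 60 + 21 + 58 + 44 + 21 + 43 + 32 + 20 + 14 = 362.
Each contributed unit returns 8.910 to the group, so the social optimum is full contribution by everyone: group total = 8.910 × 362 = 3225.42.
Efficiency loss = (8.910 − 1) × 362 = 2863.42.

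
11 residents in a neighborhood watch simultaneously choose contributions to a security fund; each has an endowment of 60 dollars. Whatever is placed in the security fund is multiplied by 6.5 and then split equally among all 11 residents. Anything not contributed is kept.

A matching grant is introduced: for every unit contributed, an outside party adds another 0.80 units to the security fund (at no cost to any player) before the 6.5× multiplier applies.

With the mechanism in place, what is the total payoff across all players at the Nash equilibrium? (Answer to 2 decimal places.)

7722.00 dollars

With the mechanism, a contributed unit returns 6.5 × 1.80 / 11 = 1.0636 per unit of net cost to the contributor — now above 1 — so contributing fully is weakly dominant for every player.
So the Nash equilibrium is full contribution by all 11; the group earns 6.5 × 1.80 × 660 = 7722.00.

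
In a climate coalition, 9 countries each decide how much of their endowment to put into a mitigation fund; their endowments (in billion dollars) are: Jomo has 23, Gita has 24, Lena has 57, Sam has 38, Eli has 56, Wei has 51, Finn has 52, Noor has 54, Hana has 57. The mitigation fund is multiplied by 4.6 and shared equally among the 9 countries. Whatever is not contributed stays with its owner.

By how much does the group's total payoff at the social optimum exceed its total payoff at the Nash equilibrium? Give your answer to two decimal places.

1483.20 billion dollars

The private return per contributed unit is 4.6/9 = 0.5111 < 1 for every player regardless of endowment, so the Nash equilibrium is zero contribution and the group total is Σ E_j = 23 + 24 + 57 + 38 + 56 + 51 + 52 + 54 + 57 = 412.
Each contributed unit returns 4.600 to the group, so the social optimum is full contribution by everyone: group total = 4.600 × 412 = 1895.20.
Efficiency loss = (4.600 − 1) × 412 = 1483.20.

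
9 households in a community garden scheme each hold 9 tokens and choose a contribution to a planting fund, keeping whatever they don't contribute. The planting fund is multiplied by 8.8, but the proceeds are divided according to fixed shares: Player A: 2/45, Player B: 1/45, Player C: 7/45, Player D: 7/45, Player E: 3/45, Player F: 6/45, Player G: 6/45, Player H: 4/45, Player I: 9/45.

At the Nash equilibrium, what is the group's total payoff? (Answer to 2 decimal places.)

A player with share s gets back 8.8·s per unit contributed, so full contribution is dominant for anyone with s > 1/8.8 = 0.1136 and zero contribution is dominant for anyone below.
Player C, Player D, Player F, Player G and Player I clear that bar, contributing 9 each; the remaining 4 contribute 0. Total contributed: 45.
The planting fund pays out 8.8 × 45 = 396.00 in total (split across the unequal shares, but the aggregate is all that matters for the group sum).
The 4 free-riders keep 9 each, adding 36. Group total = 36 + 396.00 = 432.00.

432.00 tokens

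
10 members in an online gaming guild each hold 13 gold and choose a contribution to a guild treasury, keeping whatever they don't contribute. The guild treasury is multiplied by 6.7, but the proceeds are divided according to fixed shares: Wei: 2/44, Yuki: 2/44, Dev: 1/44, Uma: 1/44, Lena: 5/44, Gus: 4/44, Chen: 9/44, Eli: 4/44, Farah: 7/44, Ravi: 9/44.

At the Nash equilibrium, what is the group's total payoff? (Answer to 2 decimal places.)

352.30 gold

Each unit j contributes comes back to j as 6.7 × (j's share), so j prefers to contribute only if that share exceeds 1/6.7 = 0.1493; otherwise keeping the unit dominates.
The shares above 0.1493 belong to Chen, Farah and Ravi, contributing 13 each; the remaining 7 contribute 0. Total contributed: 39.
The guild treasury pays out 6.7 × 39 = 261.30 in total (split across the unequal shares, but the aggregate is all that matters for the group sum).
The 7 free-riders keep 13 each, adding 91. Group total = 91 + 261.30 = 352.30.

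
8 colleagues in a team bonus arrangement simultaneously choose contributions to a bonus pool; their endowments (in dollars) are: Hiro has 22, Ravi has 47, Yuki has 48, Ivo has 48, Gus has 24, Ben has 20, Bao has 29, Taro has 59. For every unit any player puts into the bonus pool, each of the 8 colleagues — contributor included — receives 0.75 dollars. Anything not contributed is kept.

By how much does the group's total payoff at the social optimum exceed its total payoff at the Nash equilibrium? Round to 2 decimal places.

The private return per contributed unit is 0.75 < 1 for everyone, so the Nash equilibrium is zero contribution and the group total is Σ E_j = 22 + 47 + 48 + 48 + 24 + 20 + 29 + 59 = 297.
Each contributed unit returns 6.000 to the group, so the social optimum is full contribution by everyone: group total = 6.000 × 297 = 1782.00.
Efficiency loss = (6.000 − 1) × 297 = 1485.00.

1485.00 dollars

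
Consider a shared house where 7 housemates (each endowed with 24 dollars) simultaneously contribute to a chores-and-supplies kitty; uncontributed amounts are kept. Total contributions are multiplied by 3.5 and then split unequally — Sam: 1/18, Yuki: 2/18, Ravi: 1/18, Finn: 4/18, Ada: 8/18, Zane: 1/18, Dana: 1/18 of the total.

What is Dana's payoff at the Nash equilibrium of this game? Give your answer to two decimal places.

28.67 dollars

A player with share s gets back 3.5·s per unit contributed, so full contribution is dominant for anyone with s > 1/3.5 = 0.2857 and zero contribution is dominant for anyone below.
The only share above 0.2857 is Ada's 8/18, contributing 24; the remaining 6 contribute 0. Total contributed: 24.
Dana keeps 24 and receives 3.5 × 24 × 1/18 = 4.67 from the chores-and-supplies kitty, for a payoff of 28.67.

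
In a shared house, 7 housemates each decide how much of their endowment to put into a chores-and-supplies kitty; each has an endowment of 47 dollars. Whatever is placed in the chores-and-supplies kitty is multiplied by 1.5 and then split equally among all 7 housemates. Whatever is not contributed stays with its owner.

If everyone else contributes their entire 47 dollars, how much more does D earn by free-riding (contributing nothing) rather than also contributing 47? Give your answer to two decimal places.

36.93 dollars

Switching from a contribution of 47 to 0 lets D keep an extra 47 dollars, but lowers the chores-and-supplies kitty by 47, which costs D their own share of that drop: 1.5/7 × 47 = 10.07.
Net gain = 47 − 10.07 = 36.93. The private return per contributed unit (0.2143) is below 1, so free-riding is indeed the best response regardless of what the others do.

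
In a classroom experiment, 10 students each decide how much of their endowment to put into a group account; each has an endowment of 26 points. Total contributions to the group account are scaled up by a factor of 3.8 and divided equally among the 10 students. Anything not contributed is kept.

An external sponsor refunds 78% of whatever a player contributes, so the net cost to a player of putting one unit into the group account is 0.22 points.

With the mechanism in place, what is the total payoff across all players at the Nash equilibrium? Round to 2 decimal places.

1190.80 points

With the mechanism, a contributed unit returns (3.8/10) / 0.22 = 1.7273 per unit of net cost to the contributor — now above 1 — so contributing fully is weakly dominant for every player.
At the Nash equilibrium everyone contributes 26. Group total payoff = 10 × (26 × 0.78 + 3.8 × 26) = 1190.80.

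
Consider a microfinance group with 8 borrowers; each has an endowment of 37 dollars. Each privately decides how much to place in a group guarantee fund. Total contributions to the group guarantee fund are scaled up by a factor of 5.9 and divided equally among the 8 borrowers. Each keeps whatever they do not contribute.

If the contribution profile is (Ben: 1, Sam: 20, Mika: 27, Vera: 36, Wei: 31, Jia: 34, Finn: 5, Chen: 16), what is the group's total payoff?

1129.00 dollars

Total contributed: 1 + 20 + 27 + 36 + 31 + 34 + 5 + 16 = 170; total kept: 8 × 37 − 170 = 126.
The group guarantee fund pays out 5.9 × 170 = 1003.00 in aggregate.
Group total = 126 + 1003.00 = 1129.00.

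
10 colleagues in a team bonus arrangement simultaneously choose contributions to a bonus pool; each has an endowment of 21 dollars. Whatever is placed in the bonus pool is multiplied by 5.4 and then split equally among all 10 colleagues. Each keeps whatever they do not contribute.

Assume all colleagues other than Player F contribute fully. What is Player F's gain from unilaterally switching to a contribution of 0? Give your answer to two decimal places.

Switching from a contribution of 21 to 0 lets Player F keep an extra 21 dollars, but lowers the bonus pool by 21, which costs Player F their own share of that drop: 5.4/10 × 21 = 11.34.
Net gain = 21 − 11.34 = 9.66. The private return per contributed unit (0.5400) is below 1, so free-riding is indeed the best response regardless of what the others do.

9.66 dollars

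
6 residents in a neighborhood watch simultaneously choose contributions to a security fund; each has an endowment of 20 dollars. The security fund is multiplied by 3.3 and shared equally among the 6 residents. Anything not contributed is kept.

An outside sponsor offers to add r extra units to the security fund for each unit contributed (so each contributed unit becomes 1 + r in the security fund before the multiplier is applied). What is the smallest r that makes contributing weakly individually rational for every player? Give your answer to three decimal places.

With matching at rate r, one contributed unit becomes (1 + r) in the security fund and returns 3.3 × (1 + r) / 6 to the contributor.
Setting this equal to 1: 1 + r = 6/3.3 = 1.8182.
So the minimum matching rate is r = 1.8182 − 1 = 0.818.

0.818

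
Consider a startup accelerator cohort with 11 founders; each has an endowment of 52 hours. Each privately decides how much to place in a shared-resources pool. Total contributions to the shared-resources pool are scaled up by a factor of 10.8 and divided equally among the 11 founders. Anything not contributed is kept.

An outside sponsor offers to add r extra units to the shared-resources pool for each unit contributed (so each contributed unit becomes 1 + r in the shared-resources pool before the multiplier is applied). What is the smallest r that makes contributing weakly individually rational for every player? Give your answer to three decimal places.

0.019

With matching at rate r, one contributed unit becomes (1 + r) in the shared-resources pool and returns 10.8 × (1 + r) / 11 to the contributor.
Setting this equal to 1: 1 + r = 11/10.8 = 1.0185.
So the minimum matching rate is r = 1.0185 − 1 = 0.019.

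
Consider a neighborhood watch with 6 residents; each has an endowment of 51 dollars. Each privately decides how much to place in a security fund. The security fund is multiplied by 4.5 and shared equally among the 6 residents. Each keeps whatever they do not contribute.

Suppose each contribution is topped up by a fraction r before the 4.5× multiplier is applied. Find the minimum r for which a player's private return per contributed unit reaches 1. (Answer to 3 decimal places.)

With matching at rate r, one contributed unit becomes (1 + r) in the security fund and returns 4.5 × (1 + r) / 6 to the contributor.
Setting this equal to 1: 1 + r = 6/4.5 = 1.3333.
So the minimum matching rate is r = 1.3333 − 1 = 0.333.

0.333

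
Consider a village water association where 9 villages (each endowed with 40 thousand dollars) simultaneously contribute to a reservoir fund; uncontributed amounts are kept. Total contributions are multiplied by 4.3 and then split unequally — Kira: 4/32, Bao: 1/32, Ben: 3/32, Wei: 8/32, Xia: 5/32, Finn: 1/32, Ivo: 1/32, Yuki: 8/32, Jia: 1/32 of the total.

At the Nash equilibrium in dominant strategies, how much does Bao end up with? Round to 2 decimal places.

Player j's private return per contributed unit is 4.3 × (j's share). Contributing is weakly dominant for j when that share is at least 1/4.3 = 0.2326, and contributing 0 is dominant otherwise.
Wei and Yuki are above the threshold, contributing 40 each; the remaining 7 contribute 0. Total contributed: 80.
Bao keeps 40 and receives 4.3 × 80 × 1/32 = 10.75 from the reservoir fund, for a payoff of 50.75.

50.75 thousand dollars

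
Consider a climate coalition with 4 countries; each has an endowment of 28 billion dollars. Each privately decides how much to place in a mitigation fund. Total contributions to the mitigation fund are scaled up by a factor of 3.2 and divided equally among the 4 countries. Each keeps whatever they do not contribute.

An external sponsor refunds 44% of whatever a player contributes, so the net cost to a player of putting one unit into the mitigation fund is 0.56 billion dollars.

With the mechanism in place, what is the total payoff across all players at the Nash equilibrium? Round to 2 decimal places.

407.68 billion dollars

With the mechanism, a contributed unit returns (3.2/4) / 0.56 = 1.4286 per unit of net cost to the contributor — now above 1 — so contributing fully is weakly dominant for every player.
So the Nash equilibrium is full contribution by all 4; the group earns 4 × (28 × 0.44 + 3.2 × 28) = 407.68.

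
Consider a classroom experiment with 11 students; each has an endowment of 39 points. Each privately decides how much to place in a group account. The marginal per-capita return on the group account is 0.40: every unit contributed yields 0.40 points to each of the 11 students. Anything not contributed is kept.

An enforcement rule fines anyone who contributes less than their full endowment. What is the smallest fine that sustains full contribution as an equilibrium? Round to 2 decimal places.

23.40 points

Given the others contribute fully, the best deviation is to contribute 0 (any partial contribution still incurs the fine and gives up units whose private return 0.40 is below 1).
Deviating from 39 to 0 saves 39 points but forfeits the deviator's share of the drop in the group account: 0.40 × 39 = 15.60.
So the deviation gain is 39 − 15.60 = 23.40, and the fine must be at least 23.40 points to wipe it out.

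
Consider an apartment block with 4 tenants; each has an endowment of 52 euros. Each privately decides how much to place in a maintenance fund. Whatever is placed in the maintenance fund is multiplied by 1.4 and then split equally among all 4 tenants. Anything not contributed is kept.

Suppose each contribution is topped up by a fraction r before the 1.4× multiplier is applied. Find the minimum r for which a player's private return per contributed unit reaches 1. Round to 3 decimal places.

1.857

With matching at rate r, one contributed unit becomes (1 + r) in the maintenance fund and returns 1.4 × (1 + r) / 4 to the contributor.
Setting this equal to 1: 1 + r = 4/1.4 = 2.8571.
So the minimum matching rate is r = 2.8571 − 1 = 1.857.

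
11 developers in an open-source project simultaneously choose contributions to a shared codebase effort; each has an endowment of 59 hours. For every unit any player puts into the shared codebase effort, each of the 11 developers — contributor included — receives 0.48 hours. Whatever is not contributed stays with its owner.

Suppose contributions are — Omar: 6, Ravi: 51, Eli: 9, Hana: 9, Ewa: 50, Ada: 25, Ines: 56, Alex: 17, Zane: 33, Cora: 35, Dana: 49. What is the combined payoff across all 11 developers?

2104.20 hours

Total contributed: 6 + 51 + 9 + 9 + 50 + 25 + 56 + 17 + 33 + 35 + 49 = 340; total kept: 11 × 59 − 340 = 309.
The shared codebase effort pays out 0.48 × 11 × 340 = 1795.20 in aggregate.
Group total = 309 + 1795.20 = 2104.20.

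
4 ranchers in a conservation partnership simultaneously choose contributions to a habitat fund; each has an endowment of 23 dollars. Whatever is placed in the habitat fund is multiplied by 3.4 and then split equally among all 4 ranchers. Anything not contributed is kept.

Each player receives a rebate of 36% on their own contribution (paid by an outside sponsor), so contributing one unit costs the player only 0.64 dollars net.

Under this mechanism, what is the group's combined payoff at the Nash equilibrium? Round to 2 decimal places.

345.92 dollars

With the mechanism, a contributed unit returns (3.4/4) / 0.64 = 1.3281 per unit of net cost to the contributor — now above 1 — so contributing fully is weakly dominant for every player.
So the Nash equilibrium is full contribution by all 4; the group earns 4 × (23 × 0.36 + 3.4 × 23) = 345.92.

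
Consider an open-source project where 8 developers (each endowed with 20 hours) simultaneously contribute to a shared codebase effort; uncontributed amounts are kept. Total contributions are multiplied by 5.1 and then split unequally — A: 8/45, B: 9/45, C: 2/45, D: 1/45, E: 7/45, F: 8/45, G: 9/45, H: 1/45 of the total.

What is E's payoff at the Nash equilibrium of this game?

51.73 hours

Player j's private return per contributed unit is 5.1 × (j's share). Contributing is weakly dominant for j when that share is at least 1/5.1 = 0.1961, and contributing 0 is dominant otherwise.
The shares above 0.1961 belong to B and G, contributing 20 each; the remaining 6 contribute 0. Total contributed: 40.
E keeps 20 and receives 5.1 × 40 × 7/45 = 31.73 from the shared codebase effort, for a payoff of 51.73.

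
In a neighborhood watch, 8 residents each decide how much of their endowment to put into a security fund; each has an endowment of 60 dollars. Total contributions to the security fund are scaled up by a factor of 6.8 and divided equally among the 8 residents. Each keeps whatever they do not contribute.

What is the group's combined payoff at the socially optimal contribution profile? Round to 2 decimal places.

3264.00 dollars

Each contributed unit returns 6.800 to the group as a whole (0.8500 to each of 8 players), which exceeds 1, so the social optimum is full contribution: group total = 6.800 × 480 = 3264.00.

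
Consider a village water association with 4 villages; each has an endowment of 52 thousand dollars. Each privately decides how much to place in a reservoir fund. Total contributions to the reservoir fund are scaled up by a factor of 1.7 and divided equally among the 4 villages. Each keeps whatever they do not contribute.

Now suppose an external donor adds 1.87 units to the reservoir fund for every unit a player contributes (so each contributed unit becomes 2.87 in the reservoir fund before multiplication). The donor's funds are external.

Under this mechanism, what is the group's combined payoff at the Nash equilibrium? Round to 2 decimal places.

With the mechanism, a contributed unit returns 1.7 × 2.87 / 4 = 1.2198 per unit of net cost to the contributor — now above 1 — so contributing fully is weakly dominant for every player.
At the Nash equilibrium everyone contributes 52. Group total payoff = 1.7 × 2.87 × 208 = 1014.83.

1014.83 thousand dollars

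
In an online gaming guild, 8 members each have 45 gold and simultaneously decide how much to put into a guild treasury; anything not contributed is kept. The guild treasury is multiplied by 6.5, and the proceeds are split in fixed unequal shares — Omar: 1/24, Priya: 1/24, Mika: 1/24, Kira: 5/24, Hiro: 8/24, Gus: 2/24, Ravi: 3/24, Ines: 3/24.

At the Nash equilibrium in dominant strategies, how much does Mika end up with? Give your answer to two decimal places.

69.38 gold

Each unit j contributes comes back to j as 6.5 × (j's share), so j prefers to contribute only if that share exceeds 1/6.5 = 0.1538; otherwise keeping the unit dominates.
The shares above 0.1538 belong to Kira and Hiro, contributing 45 each; the remaining 6 contribute 0. Total contributed: 90.
Mika keeps 45 and receives 6.5 × 90 × 1/24 = 24.38 from the guild treasury, for a payoff of 69.38.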